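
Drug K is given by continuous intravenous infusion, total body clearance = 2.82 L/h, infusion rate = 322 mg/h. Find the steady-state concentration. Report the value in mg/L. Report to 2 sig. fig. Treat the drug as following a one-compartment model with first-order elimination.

110 mg/L

At steady state Css = R₀ / CL = 322 / 2.820 = 114.2 mg/L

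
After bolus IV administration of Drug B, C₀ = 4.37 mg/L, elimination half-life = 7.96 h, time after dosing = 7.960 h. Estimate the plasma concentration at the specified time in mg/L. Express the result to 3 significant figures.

k = ln2 / t½ = 0.693147 / 7.96 = 0.08708 h⁻¹
t / t½ = 7.960 / 7.96 = 1 half-lives
C = C₀ × (1/2)^1 = 4.370 × 0.5000 = 2.185 mg/L

2.19 mg/L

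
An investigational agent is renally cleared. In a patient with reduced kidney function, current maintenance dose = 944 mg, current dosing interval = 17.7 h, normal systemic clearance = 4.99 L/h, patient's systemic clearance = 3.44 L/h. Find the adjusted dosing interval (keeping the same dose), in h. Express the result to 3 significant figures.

25.7 h

To keep the same average steady-state level, dosing rate must scale with clearance.
CL ratio = 3.44 / 4.99 = 0.6894
New interval (same dose) = 17.7 / 0.6894 = 25.67 h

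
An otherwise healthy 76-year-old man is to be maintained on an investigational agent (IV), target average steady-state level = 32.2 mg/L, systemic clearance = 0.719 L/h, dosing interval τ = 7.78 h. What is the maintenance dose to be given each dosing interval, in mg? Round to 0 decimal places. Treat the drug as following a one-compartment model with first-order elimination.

180 mg

At steady state, Dose/τ = Css × CL.
Dose = Css × CL × τ = 32.2 × 0.7190 × 7.78 = 180.1 mg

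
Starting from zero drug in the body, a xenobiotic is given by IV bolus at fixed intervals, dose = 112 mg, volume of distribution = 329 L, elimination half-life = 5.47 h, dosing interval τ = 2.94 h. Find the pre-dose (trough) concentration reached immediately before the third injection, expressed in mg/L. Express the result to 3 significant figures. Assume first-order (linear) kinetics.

C₀ per dose = Dose / Vd = 112 / 329 = 0.3404 mg/L
k = ln2 / t½ = 0.693147 / 5.47 = 0.1267 h⁻¹
Fraction remaining after one interval: r = e^(−kτ) = e^(−0.1267 × 2.94) = 0.6890
Before dose 3, 2 doses have been given (aged 1τ, 2τ).
C_trough = C₀ × (r + r²) = 0.3404 × (0.6890 + 0.4747) = 0.3961 mg/L

0.396 mg/L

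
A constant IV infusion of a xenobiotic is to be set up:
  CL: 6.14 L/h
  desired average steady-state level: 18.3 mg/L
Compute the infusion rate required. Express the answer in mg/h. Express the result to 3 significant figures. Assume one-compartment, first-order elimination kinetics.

At steady state, infusion rate R₀ = Css × CL = 18.3 × 6.140 = 112.4 mg/h

112 mg/h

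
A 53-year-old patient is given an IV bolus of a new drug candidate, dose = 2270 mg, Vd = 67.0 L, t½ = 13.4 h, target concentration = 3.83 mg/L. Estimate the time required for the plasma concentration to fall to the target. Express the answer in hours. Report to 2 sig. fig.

C₀ = Dose / Vd = 2270 / 67.0 = 33.88 mg/L
k = ln2 / t½ = 0.693147 / 13.4 = 0.05173 h⁻¹
t = ln(C₀ / C) / k = ln(33.88 / 3.83) / 0.05173
  = ln(8.846) / 0.05173 = 2.180 / 0.05173 = 42.14 h

42 h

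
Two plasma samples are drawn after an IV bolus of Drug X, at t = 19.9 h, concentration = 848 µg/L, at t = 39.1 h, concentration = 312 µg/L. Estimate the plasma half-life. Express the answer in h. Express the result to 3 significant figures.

13.3 h

k = ln(C₁/C₂) / (t₂ − t₁) = ln(848/312) / (39.1 − 19.9)
  = 0.9999 / 19.20 = 0.05208 h⁻¹
t½ = ln2 / k = 0.693147 / 0.05208 = 13.31 h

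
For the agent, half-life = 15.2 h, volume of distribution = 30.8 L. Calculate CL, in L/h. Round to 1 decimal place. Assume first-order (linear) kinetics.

1.4 L/h

k = ln2 / t½ = 0.693147 / 15.2 = 0.04560 h⁻¹
CL = k × Vd = 0.04560 × 30.8 = 1.404 L/h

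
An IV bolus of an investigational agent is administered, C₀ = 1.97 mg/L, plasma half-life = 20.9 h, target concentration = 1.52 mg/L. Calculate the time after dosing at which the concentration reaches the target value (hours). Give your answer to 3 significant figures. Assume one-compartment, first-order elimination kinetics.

k = ln2 / t½ = 0.693147 / 20.9 = 0.03316 h⁻¹
t = ln(C₀ / C) / k = ln(1.970 / 1.52) / 0.03316
  = ln(1.296) / 0.03316 = 0.2593 / 0.03316 = 7.820 h

7.82 h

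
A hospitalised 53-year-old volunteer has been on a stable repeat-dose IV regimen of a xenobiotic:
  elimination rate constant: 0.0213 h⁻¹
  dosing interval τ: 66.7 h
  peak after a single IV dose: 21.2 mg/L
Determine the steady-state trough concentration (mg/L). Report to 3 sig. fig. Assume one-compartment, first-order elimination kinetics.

6.75 mg/L

e^(−kτ) = e^(−0.02130 × 66.7) = 0.2415
Accumulation ratio R = 1 / (1 − e^(−kτ)) = 1 / (1 − 0.2415) = 1.318
Steady-state trough = C₀ × R × e^(−kτ) = 21.2 × 1.318 × 0.2415 = 6.748 mg/L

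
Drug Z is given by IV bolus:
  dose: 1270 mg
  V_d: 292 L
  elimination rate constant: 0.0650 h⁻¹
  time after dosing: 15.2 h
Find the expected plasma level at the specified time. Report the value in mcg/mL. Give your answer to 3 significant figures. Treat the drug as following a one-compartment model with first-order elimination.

C₀ = Dose / Vd = 1270 / 292 = 4.349 mg/L
C = C₀ · e^(−k·t) = 4.349 × e^(−0.06500 × 15.2)
  = 4.349 × 0.3723 = 1.619 mg/L
(1.619 mg/L = 1.619 mcg/mL)

1.62 mcg/mL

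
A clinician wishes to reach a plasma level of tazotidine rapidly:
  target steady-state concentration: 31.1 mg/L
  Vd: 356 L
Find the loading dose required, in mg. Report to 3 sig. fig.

11100 mg

LD = Css × Vd = 31.1 × 356 = 11070 mg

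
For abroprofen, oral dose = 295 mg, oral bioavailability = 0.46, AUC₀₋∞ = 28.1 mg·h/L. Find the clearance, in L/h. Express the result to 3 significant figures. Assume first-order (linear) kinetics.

CL = F·Dose / AUC = 0.46 × 295 / 28.1 = 4.829 L/h

4.83 L/h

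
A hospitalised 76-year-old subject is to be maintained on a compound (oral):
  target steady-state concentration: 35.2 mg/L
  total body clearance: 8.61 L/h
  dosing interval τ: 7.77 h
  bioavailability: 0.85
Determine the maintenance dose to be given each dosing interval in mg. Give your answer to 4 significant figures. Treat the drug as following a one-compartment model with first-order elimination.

2770 mg

At steady state, F × (Dose/τ) = Css × CL.
Dose = Css × CL × τ / F = 35.2 × 8.610 × 7.77 / 0.85 = 2770 mg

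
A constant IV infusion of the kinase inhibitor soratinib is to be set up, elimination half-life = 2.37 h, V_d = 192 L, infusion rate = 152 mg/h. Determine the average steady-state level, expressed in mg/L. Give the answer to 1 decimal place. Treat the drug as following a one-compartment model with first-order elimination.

k = ln2 / t½ = 0.693147 / 2.37 = 0.2925 h⁻¹
CL = k × Vd = 0.2925 × 192 = 56.16 L/h
At steady state Css = R₀ / CL = 152 / 56.16 = 2.707 mg/L

2.7 mg/L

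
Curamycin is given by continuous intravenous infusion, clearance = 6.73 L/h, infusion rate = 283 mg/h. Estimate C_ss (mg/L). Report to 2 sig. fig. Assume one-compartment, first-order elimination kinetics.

42 mg/L

At steady state Css = R₀ / CL = 283 / 6.730 = 42.05 mg/L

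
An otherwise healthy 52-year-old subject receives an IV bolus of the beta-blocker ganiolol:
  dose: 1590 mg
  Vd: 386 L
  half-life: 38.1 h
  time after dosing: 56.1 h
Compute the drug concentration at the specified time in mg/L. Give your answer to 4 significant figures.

C₀ = Dose / Vd = 1590 / 386 = 4.119 mg/L
k = ln2 / t½ = 0.693147 / 38.1 = 0.01819 h⁻¹
C = C₀ · e^(−k·t) = 4.119 × e^(−0.01819 × 56.1)
  = 4.119 × 0.3604 = 1.484 mg/L

1.484 mg/L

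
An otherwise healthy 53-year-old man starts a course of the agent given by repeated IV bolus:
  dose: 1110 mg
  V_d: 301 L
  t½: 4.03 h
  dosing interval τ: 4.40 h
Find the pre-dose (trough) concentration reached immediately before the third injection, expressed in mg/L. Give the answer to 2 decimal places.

2.54 mg/L

C₀ per dose = Dose / Vd = 1110 / 301 = 3.688 mg/L
k = ln2 / t½ = 0.693147 / 4.03 = 0.1720 h⁻¹
Fraction remaining after one interval: r = e^(−kτ) = e^(−0.1720 × 4.40) = 0.4692
Before dose 3, 2 doses have been given (aged 1τ, 2τ).
C_trough = C₀ × (r + r²) = 3.688 × (0.4692 + 0.2201) = 2.542 mg/L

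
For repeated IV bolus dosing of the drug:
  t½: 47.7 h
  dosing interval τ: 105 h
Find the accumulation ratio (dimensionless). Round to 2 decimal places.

1.28

k = ln2 / t½ = 0.693147 / 47.7 = 0.01453 h⁻¹
e^(−kτ) = e^(−0.01453 × 105) = 0.2175
Accumulation ratio R = 1 / (1 − e^(−kτ)) = 1 / (1 − 0.2175) = 1.278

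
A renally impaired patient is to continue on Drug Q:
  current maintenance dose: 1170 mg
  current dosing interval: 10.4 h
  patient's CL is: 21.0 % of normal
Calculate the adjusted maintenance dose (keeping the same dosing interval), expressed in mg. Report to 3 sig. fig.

To keep the same average steady-state level, dosing rate must scale with clearance.
CL ratio = 21.0 / 100 = 0.2100
New dose (same interval) = 1170 × 0.2100 = 245.7 mg

246 mg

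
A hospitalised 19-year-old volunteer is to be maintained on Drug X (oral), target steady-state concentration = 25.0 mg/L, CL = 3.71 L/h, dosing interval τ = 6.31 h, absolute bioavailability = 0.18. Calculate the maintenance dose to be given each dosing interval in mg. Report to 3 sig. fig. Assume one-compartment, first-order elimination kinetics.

At steady state, F × (Dose/τ) = Css × CL.
Dose = Css × CL × τ / F = 25.0 × 3.710 × 6.31 / 0.18 = 3251 mg

3250 mg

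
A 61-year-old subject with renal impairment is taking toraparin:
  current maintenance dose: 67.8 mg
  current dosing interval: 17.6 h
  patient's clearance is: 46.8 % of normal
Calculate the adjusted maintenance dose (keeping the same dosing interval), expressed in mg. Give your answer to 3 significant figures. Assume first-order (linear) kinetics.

To keep the same average steady-state level, dosing rate must scale with clearance.
CL ratio = 46.8 / 100 = 0.4680
New dose (same interval) = 67.8 × 0.4680 = 31.73 mg

31.7 mg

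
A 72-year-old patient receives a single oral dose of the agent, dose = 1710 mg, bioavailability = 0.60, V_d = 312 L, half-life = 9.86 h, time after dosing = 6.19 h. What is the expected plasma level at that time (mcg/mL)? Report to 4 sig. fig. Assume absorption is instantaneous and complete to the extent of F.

Amount reaching circulation = F × Dose = 0.60 × 1710 = 1026 mg
C₀ = F·Dose / Vd = 1026 / 312 = 3.288 mg/L
k = ln2 / t½ = 0.693147 / 9.86 = 0.07030 h⁻¹
C = C₀ · e^(−k·t) = 3.288 × e^(−0.07030 × 6.19)
  = 3.288 × 0.6472 = 2.128 mg/L
(2.128 mg/L = 2.128 mcg/mL)

2.128 mcg/mL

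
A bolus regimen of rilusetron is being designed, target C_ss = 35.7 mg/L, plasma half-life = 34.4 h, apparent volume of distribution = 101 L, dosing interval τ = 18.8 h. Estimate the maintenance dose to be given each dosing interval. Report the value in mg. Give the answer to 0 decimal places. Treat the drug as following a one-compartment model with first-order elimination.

k = ln2 / t½ = 0.693147 / 34.4 = 0.02015 h⁻¹
CL = k × Vd = 0.02015 × 101 = 2.035 L/h
At steady state, Dose/τ = Css × CL.
Dose = Css × CL × τ = 35.7 × 2.035 × 18.8 = 1366 mg

1366 mg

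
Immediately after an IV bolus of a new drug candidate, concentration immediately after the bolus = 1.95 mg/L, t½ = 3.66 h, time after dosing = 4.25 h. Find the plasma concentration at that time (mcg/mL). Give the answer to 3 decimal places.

0.872 mcg/mL

k = ln2 / t½ = 0.693147 / 3.66 = 0.1894 h⁻¹
C = C₀ · e^(−k·t) = 1.950 × e^(−0.1894 × 4.25)
  = 1.950 × 0.4471 = 0.8718 mg/L
(0.8718 mg/L = 0.8718 mcg/mL)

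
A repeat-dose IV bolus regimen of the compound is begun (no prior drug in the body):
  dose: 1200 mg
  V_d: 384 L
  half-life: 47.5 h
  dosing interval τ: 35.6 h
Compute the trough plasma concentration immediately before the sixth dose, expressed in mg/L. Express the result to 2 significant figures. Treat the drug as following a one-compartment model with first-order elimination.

4.2 mg/L

C₀ per dose = Dose / Vd = 1200 / 384 = 3.125 mg/L
k = ln2 / t½ = 0.693147 / 47.5 = 0.01459 h⁻¹
Fraction remaining after one interval: r = e^(−kτ) = e^(−0.01459 × 35.6) = 0.5949
Before dose 6, 5 doses have been given (aged 1τ, 2τ, 3τ, 4τ, 5τ).
C_trough = C₀ × (r + r² + … + r^5) = C₀ × r(1−r^5)/(1−r)
        = 3.125 × 0.5949 × (1 − 0.07451) / (1 − 0.5949) = 4.247 mg/L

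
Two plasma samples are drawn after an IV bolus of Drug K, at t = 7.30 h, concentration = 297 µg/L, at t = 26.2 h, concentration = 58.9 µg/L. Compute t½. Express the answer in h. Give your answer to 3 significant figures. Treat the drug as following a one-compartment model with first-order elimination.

k = ln(C₁/C₂) / (t₂ − t₁) = ln(297/58.9) / (26.2 − 7.30)
  = 1.618 / 18.90 = 0.08561 h⁻¹
t½ = ln2 / k = 0.693147 / 0.08561 = 8.097 h

8.10 h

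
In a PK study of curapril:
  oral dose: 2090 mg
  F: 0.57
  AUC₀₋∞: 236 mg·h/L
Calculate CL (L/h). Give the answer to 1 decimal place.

CL = F·Dose / AUC = 0.57 × 2090 / 236 = 5.048 L/h

5.0 L/h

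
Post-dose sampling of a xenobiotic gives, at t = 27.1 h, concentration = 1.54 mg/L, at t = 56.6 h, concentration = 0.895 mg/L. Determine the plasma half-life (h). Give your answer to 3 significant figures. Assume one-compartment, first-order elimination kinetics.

k = ln(C₁/C₂) / (t₂ − t₁) = ln(1.54/0.895) / (56.6 − 27.1)
  = 0.5427 / 29.50 = 0.01840 h⁻¹
t½ = ln2 / k = 0.693147 / 0.01840 = 37.67 h

37.7 h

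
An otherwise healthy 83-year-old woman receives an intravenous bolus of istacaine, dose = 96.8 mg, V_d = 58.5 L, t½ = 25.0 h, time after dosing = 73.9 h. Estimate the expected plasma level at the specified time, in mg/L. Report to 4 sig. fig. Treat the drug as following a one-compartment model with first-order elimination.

C₀ = Dose / Vd = 96.80 / 58.5 = 1.655 mg/L
k = ln2 / t½ = 0.693147 / 25.0 = 0.02773 h⁻¹
C = C₀ · e^(−k·t) = 1.655 × e^(−0.02773 × 73.9)
  = 1.655 × 0.1288 = 0.2132 mg/L

0.2132 mg/L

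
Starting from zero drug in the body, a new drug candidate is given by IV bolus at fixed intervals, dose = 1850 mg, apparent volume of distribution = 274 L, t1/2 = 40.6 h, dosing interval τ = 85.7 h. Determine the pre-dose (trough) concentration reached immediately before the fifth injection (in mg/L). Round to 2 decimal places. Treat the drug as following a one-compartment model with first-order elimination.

C₀ per dose = Dose / Vd = 1850 / 274 = 6.752 mg/L
k = ln2 / t½ = 0.693147 / 40.6 = 0.01707 h⁻¹
Fraction remaining after one interval: r = e^(−kτ) = e^(−0.01707 × 85.7) = 0.2316
Before dose 5, 4 doses have been given (aged 1τ, 2τ, 3τ, 4τ).
C_trough = C₀ × (r + r² + … + r^4) = C₀ × r(1−r^4)/(1−r)
        = 6.752 × 0.2316 × (1 − 0.002877) / (1 − 0.2316) = 2.029 mg/L

2.03 mg/L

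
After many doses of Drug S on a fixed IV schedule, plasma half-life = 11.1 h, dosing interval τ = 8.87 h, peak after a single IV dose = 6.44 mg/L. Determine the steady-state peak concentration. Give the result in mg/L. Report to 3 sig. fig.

k = ln2 / t½ = 0.693147 / 11.1 = 0.06245 h⁻¹
e^(−kτ) = e^(−0.06245 × 8.87) = 0.5747
Accumulation ratio R = 1 / (1 − e^(−kτ)) = 1 / (1 − 0.5747) = 2.351
Steady-state peak = C₀ × R = 6.44 × 2.351 = 15.14 mg/L

15.1 mg/L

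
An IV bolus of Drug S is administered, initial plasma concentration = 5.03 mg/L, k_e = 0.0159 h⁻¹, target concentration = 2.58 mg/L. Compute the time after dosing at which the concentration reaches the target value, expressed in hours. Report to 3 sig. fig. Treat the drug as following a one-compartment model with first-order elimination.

t = ln(C₀ / C) / k = ln(5.030 / 2.58) / 0.01590
  = ln(1.950) / 0.01590 = 0.6678 / 0.01590 = 42.00 h

42.0 h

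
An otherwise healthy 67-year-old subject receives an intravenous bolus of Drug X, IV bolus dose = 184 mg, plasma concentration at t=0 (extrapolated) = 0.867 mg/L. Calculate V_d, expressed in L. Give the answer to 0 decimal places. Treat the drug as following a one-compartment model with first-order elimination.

212 L

Vd = Dose / C₀ = 184.0 / 0.867 = 212.2 L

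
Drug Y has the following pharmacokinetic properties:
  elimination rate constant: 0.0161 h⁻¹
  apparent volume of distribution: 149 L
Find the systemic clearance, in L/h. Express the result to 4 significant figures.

CL = k × Vd = 0.0161 × 149 = 2.399 L/h

2.399 L/h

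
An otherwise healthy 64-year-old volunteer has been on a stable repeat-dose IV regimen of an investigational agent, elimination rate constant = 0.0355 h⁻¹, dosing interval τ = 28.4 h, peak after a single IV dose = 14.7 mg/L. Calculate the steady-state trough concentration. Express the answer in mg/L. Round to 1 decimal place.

8.4 mg/L

e^(−kτ) = e^(−0.03550 × 28.4) = 0.3649
Accumulation ratio R = 1 / (1 − e^(−kτ)) = 1 / (1 − 0.3649) = 1.575
Steady-state trough = C₀ × R × e^(−kτ) = 14.7 × 1.575 × 0.3649 = 8.448 mg/L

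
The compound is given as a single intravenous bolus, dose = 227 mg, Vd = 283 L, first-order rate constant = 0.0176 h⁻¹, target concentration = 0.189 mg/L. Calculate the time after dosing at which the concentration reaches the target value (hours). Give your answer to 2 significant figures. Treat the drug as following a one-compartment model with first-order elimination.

82 h

C₀ = Dose / Vd = 227.0 / 283 = 0.8021 mg/L
t = ln(C₀ / C) / k = ln(0.8021 / 0.189) / 0.01760
  = ln(4.244) / 0.01760 = 1.446 / 0.01760 = 82.16 h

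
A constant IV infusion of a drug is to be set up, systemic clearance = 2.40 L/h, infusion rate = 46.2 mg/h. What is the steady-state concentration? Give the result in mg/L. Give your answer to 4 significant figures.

19.25 mg/L

At steady state Css = R₀ / CL = 46.2 / 2.400 = 19.25 mg/L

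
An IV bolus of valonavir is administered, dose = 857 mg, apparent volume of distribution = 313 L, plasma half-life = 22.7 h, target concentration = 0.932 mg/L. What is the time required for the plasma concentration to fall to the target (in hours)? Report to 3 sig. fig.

C₀ = Dose / Vd = 857.0 / 313 = 2.738 mg/L
k = ln2 / t½ = 0.693147 / 22.7 = 0.03054 h⁻¹
t = ln(C₀ / C) / k = ln(2.738 / 0.932) / 0.03054
  = ln(2.938) / 0.03054 = 1.078 / 0.03054 = 35.30 h

35.3 h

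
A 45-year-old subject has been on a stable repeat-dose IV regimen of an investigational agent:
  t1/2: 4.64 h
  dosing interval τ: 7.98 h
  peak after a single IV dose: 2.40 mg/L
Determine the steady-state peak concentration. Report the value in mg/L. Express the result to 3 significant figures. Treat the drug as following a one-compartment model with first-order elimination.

3.45 mg/L

k = ln2 / t½ = 0.693147 / 4.64 = 0.1494 h⁻¹
e^(−kτ) = e^(−0.1494 × 7.98) = 0.3035
Accumulation ratio R = 1 / (1 − e^(−kτ)) = 1 / (1 − 0.3035) = 1.436
Steady-state peak = C₀ × R = 2.40 × 1.436 = 3.446 mg/L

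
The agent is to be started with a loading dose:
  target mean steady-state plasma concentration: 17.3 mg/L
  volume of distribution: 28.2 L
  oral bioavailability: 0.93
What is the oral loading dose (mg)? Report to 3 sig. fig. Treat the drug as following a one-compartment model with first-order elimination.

525 mg

LD = Css × Vd / F = 17.3 × 28.2 / 0.93 = 524.6 mg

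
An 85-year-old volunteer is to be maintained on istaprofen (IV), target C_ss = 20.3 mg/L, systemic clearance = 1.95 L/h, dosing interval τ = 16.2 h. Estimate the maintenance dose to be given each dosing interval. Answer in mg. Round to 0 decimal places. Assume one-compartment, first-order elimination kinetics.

At steady state, Dose/τ = Css × CL.
Dose = Css × CL × τ = 20.3 × 1.950 × 16.2 = 641.3 mg

641 mg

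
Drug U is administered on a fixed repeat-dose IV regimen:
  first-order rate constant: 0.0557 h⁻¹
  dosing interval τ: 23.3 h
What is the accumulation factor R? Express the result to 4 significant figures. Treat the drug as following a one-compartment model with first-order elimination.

1.376

e^(−kτ) = e^(−0.05570 × 23.3) = 0.2731
Accumulation ratio R = 1 / (1 − e^(−kτ)) = 1 / (1 − 0.2731) = 1.376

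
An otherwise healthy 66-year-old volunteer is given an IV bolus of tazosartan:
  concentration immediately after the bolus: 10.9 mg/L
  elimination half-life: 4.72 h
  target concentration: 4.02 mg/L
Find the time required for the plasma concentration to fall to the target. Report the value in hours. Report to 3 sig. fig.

k = ln2 / t½ = 0.693147 / 4.72 = 0.1469 h⁻¹
t = ln(C₀ / C) / k = ln(10.90 / 4.02) / 0.1469
  = ln(2.711) / 0.1469 = 0.9973 / 0.1469 = 6.789 h

6.79 h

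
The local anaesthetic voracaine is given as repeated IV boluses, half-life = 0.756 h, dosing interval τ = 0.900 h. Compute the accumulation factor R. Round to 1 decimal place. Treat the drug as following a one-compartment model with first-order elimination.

k = ln2 / t½ = 0.693147 / 0.756 = 0.9169 h⁻¹
e^(−kτ) = e^(−0.9169 × 0.900) = 0.4381
Accumulation ratio R = 1 / (1 − e^(−kτ)) = 1 / (1 − 0.4381) = 1.780

1.8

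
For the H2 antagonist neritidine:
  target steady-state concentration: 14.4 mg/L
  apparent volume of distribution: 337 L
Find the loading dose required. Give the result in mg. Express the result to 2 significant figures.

LD = Css × Vd = 14.4 × 337 = 4853 mg

4900 mg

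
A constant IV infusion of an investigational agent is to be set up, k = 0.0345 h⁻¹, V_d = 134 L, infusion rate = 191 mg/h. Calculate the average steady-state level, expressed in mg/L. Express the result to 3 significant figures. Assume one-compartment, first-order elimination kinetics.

41.3 mg/L

CL = k × Vd = 0.03450 × 134 = 4.623 L/h
At steady state Css = R₀ / CL = 191 / 4.623 = 41.32 mg/L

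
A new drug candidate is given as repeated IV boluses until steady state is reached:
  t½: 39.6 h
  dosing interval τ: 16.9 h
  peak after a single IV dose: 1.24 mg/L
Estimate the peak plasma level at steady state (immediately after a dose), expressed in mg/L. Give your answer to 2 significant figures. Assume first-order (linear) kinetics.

k = ln2 / t½ = 0.693147 / 39.6 = 0.01750 h⁻¹
e^(−kτ) = e^(−0.01750 × 16.9) = 0.7440
Accumulation ratio R = 1 / (1 − e^(−kτ)) = 1 / (1 − 0.7440) = 3.906
Steady-state peak = C₀ × R = 1.24 × 3.906 = 4.843 mg/L

4.8 mg/L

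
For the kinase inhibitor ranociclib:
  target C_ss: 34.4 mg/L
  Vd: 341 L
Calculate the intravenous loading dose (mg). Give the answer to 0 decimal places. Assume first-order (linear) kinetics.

LD = Css × Vd = 34.4 × 341 = 11730 mg

11730 mg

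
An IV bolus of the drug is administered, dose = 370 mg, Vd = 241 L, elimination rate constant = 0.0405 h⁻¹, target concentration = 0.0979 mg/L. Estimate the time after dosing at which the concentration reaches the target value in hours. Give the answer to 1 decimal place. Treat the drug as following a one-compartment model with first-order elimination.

68.0 h

C₀ = Dose / Vd = 370.0 / 241 = 1.535 mg/L
t = ln(C₀ / C) / k = ln(1.535 / 0.0979) / 0.04050
  = ln(15.68) / 0.04050 = 2.752 / 0.04050 = 67.95 h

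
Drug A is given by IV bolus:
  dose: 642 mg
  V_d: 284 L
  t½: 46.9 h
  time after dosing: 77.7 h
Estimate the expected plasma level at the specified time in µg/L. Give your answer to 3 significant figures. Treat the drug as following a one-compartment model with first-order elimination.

717 µg/L

C₀ = Dose / Vd = 642.0 / 284 = 2.261 mg/L
k = ln2 / t½ = 0.693147 / 46.9 = 0.01478 h⁻¹
C = C₀ · e^(−k·t) = 2.261 × e^(−0.01478 × 77.7)
  = 2.261 × 0.3171 = 0.7170 mg/L
Convert: 0.7170 mg/L × 1000 = 717.0 µg/L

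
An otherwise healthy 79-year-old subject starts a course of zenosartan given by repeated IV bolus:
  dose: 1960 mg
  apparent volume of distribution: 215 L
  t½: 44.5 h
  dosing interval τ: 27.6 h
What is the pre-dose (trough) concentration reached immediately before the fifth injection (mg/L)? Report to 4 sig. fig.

13.93 mg/L

C₀ per dose = Dose / Vd = 1960 / 215 = 9.116 mg/L
k = ln2 / t½ = 0.693147 / 44.5 = 0.01558 h⁻¹
Fraction remaining after one interval: r = e^(−kτ) = e^(−0.01558 × 27.6) = 0.6505
Before dose 5, 4 doses have been given (aged 1τ, 2τ, 3τ, 4τ).
C_trough = C₀ × (r + r² + … + r^4) = C₀ × r(1−r^4)/(1−r)
        = 9.116 × 0.6505 × (1 − 0.1791) / (1 − 0.6505) = 13.93 mg/L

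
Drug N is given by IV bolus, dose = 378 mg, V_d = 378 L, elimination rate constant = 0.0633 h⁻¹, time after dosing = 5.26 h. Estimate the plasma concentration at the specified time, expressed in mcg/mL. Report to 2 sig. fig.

0.72 mcg/mL

C₀ = Dose / Vd = 378.0 / 378 = 1.000 mg/L
C = C₀ · e^(−k·t) = 1.000 × e^(−0.06330 × 5.26)
  = 1.000 × 0.7168 = 0.7168 mg/L
(0.7168 mg/L = 0.7168 mcg/mL)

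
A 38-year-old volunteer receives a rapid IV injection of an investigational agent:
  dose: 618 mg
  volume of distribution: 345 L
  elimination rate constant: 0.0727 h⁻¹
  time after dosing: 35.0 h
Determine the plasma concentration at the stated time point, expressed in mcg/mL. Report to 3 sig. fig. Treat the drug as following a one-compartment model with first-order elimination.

C₀ = Dose / Vd = 618.0 / 345 = 1.791 mg/L
C = C₀ · e^(−k·t) = 1.791 × e^(−0.07270 × 35.0)
  = 1.791 × 0.07851 = 0.1406 mg/L
(0.1406 mg/L = 0.1406 mcg/mL)

0.141 mcg/mL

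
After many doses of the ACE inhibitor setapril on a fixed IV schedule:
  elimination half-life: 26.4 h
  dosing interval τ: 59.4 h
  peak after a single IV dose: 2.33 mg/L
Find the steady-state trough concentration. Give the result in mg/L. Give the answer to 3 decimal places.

k = ln2 / t½ = 0.693147 / 26.4 = 0.02626 h⁻¹
e^(−kτ) = e^(−0.02626 × 59.4) = 0.2102
Accumulation ratio R = 1 / (1 − e^(−kτ)) = 1 / (1 − 0.2102) = 1.266
Steady-state trough = C₀ × R × e^(−kτ) = 2.33 × 1.266 × 0.2102 = 0.6200 mg/L

0.620 mg/L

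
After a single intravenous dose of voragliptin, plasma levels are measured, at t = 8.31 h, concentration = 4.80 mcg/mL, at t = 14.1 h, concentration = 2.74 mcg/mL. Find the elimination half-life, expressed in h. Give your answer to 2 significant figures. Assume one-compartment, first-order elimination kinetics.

k = ln(C₁/C₂) / (t₂ − t₁) = ln(4.80/2.74) / (14.1 − 8.31)
  = 0.5607 / 5.790 = 0.09684 h⁻¹
t½ = ln2 / k = 0.693147 / 0.09684 = 7.158 h

7.2 h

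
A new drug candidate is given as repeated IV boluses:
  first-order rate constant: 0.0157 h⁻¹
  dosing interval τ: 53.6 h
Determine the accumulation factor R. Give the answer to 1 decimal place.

1.8

e^(−kτ) = e^(−0.01570 × 53.6) = 0.4311
Accumulation ratio R = 1 / (1 − e^(−kτ)) = 1 / (1 − 0.4311) = 1.758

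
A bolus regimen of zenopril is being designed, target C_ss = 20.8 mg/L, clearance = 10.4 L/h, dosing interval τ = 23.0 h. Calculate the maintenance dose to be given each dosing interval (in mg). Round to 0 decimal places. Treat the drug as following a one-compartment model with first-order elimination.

At steady state, Dose/τ = Css × CL.
Dose = Css × CL × τ = 20.8 × 10.40 × 23.0 = 4975 mg

4975 mg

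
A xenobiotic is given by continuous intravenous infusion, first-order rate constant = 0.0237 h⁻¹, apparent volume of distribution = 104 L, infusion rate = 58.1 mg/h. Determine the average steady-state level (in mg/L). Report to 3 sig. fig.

23.6 mg/L

CL = k × Vd = 0.02370 × 104 = 2.465 L/h
At steady state Css = R₀ / CL = 58.1 / 2.465 = 23.57 mg/L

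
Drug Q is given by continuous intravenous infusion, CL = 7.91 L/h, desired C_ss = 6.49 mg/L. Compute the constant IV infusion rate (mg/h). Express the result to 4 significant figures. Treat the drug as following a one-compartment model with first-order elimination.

51.34 mg/h

At steady state, infusion rate R₀ = Css × CL = 6.49 × 7.910 = 51.34 mg/h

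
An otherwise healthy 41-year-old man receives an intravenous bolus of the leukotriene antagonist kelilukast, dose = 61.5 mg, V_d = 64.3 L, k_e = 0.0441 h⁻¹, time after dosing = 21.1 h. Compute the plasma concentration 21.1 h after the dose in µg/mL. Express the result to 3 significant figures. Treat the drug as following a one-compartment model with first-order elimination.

0.377 µg/mL

C₀ = Dose / Vd = 61.50 / 64.3 = 0.9565 mg/L
C = C₀ · e^(−k·t) = 0.9565 × e^(−0.04410 × 21.1)
  = 0.9565 × 0.3944 = 0.3772 mg/L
(0.3772 mg/L = 0.3772 µg/mL)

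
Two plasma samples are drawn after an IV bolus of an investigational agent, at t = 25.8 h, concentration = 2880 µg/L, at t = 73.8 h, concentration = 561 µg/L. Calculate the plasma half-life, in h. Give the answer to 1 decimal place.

20.3 h

k = ln(C₁/C₂) / (t₂ − t₁) = ln(2880/561) / (73.8 − 25.8)
  = 1.636 / 48.00 = 0.03408 h⁻¹
t½ = ln2 / k = 0.693147 / 0.03408 = 20.34 h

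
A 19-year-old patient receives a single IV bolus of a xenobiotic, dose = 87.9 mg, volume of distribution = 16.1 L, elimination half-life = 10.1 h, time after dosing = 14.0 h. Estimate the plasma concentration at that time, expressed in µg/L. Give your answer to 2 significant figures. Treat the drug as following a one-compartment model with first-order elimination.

2100 µg/L

C₀ = Dose / Vd = 87.90 / 16.1 = 5.460 mg/L
k = ln2 / t½ = 0.693147 / 10.1 = 0.06863 h⁻¹
C = C₀ · e^(−k·t) = 5.460 × e^(−0.06863 × 14.0)
  = 5.460 × 0.3826 = 2.089 mg/L
Convert: 2.089 mg/L × 1000 = 2089 µg/L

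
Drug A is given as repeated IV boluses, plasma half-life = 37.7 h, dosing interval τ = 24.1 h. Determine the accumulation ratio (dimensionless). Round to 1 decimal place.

2.8

k = ln2 / t½ = 0.693147 / 37.7 = 0.01839 h⁻¹
e^(−kτ) = e^(−0.01839 × 24.1) = 0.6420
Accumulation ratio R = 1 / (1 − e^(−kτ)) = 1 / (1 − 0.6420) = 2.793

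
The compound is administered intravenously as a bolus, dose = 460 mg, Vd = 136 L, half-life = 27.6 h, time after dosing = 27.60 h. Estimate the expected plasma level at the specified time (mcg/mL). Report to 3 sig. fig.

1.69 mcg/mL

C₀ = Dose / Vd = 460.0 / 136 = 3.382 mg/L
k = ln2 / t½ = 0.693147 / 27.6 = 0.02511 h⁻¹
t / t½ = 27.60 / 27.6 = 1 half-lives
C = C₀ × (1/2)^1 = 3.382 × 0.5000 = 1.691 mg/L
(1.691 mg/L = 1.691 mcg/mL)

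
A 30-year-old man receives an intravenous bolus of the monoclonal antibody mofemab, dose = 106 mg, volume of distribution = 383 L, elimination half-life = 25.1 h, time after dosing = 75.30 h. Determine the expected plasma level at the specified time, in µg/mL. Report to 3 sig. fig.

C₀ = Dose / Vd = 106.0 / 383 = 0.2768 mg/L
k = ln2 / t½ = 0.693147 / 25.1 = 0.02762 h⁻¹
t / t½ = 75.30 / 25.1 = 3 half-lives
C = C₀ × (1/2)^3 = 0.2768 × 0.1250 = 0.03460 mg/L
(0.03460 mg/L = 0.03460 µg/mL)

0.0346 µg/mL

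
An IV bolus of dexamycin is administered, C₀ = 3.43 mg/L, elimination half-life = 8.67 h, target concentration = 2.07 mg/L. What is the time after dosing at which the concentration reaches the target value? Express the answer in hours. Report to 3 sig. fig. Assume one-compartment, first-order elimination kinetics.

6.32 h

k = ln2 / t½ = 0.693147 / 8.67 = 0.07995 h⁻¹
t = ln(C₀ / C) / k = ln(3.430 / 2.07) / 0.07995
  = ln(1.657) / 0.07995 = 0.5050 / 0.07995 = 6.316 h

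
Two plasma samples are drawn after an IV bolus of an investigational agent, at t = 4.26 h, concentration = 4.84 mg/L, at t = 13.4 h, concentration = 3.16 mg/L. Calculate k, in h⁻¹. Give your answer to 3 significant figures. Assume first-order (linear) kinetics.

k = ln(C₁/C₂) / (t₂ − t₁) = ln(4.84/3.16) / (13.4 − 4.26)
  = 0.4263 / 9.140 = 0.04664 h⁻¹

0.0466 h⁻¹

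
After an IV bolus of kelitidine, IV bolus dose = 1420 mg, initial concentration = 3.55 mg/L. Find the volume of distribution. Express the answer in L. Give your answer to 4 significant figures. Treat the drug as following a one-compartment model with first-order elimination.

400.0 L

Vd = Dose / C₀ = 1420 / 3.55 = 400.0 L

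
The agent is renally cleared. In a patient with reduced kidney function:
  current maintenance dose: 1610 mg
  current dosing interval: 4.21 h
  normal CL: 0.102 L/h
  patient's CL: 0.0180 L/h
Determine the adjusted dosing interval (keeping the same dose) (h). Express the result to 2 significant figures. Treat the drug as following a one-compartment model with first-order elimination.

To keep the same average steady-state level, dosing rate must scale with clearance.
CL ratio = 0.0180 / 0.102 = 0.1765
New interval (same dose) = 4.21 / 0.1765 = 23.85 h

24 h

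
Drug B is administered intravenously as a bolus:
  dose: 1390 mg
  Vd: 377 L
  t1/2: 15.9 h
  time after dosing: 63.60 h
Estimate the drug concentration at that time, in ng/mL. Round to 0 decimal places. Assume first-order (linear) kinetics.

230 ng/mL

C₀ = Dose / Vd = 1390 / 377 = 3.687 mg/L
k = ln2 / t½ = 0.693147 / 15.9 = 0.04359 h⁻¹
t / t½ = 63.60 / 15.9 = 4 half-lives
C = C₀ × (1/2)^4 = 3.687 × 0.06250 = 0.2304 mg/L
Convert: 0.2304 mg/L × 1000 = 230.4 ng/mL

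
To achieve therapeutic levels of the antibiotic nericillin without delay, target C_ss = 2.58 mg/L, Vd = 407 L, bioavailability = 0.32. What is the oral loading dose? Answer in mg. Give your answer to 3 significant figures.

LD = Css × Vd / F = 2.58 × 407 / 0.32 = 3281 mg

3280 mg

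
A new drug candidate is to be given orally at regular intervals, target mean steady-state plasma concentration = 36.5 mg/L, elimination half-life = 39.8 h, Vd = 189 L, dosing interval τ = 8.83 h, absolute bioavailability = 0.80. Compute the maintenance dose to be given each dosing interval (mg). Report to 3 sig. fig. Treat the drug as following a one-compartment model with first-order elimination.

1330 mg

k = ln2 / t½ = 0.693147 / 39.8 = 0.01742 h⁻¹
CL = k × Vd = 0.01742 × 189 = 3.292 L/h
At steady state, F × (Dose/τ) = Css × CL.
Dose = Css × CL × τ / F = 36.5 × 3.292 × 8.83 / 0.80 = 1326 mg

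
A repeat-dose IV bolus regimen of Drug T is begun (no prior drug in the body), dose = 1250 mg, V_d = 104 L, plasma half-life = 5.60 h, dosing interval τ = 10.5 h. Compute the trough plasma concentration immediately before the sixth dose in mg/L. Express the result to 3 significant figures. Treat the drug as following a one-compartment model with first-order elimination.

C₀ per dose = Dose / Vd = 1250 / 104 = 12.02 mg/L
k = ln2 / t½ = 0.693147 / 5.60 = 0.1238 h⁻¹
Fraction remaining after one interval: r = e^(−kτ) = e^(−0.1238 × 10.5) = 0.2726
Before dose 6, 5 doses have been given (aged 1τ, 2τ, 3τ, 4τ, 5τ).
C_trough = C₀ × (r + r² + … + r^5) = C₀ × r(1−r^5)/(1−r)
        = 12.02 × 0.2726 × (1 − 0.001505) / (1 − 0.2726) = 4.498 mg/L

4.50 mg/L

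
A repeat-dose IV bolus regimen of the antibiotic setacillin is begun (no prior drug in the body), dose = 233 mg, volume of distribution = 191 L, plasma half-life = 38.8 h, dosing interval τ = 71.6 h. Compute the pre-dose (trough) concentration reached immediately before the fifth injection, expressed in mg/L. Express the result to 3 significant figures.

C₀ per dose = Dose / Vd = 233 / 191 = 1.220 mg/L
k = ln2 / t½ = 0.693147 / 38.8 = 0.01786 h⁻¹
Fraction remaining after one interval: r = e^(−kτ) = e^(−0.01786 × 71.6) = 0.2784
Before dose 5, 4 doses have been given (aged 1τ, 2τ, 3τ, 4τ).
C_trough = C₀ × (r + r² + … + r^4) = C₀ × r(1−r^4)/(1−r)
        = 1.220 × 0.2784 × (1 − 0.006007) / (1 − 0.2784) = 0.4679 mg/L

0.468 mg/L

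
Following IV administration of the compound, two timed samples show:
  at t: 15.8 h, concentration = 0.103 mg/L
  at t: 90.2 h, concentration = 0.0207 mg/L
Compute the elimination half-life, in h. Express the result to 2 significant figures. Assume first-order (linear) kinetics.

k = ln(C₁/C₂) / (t₂ − t₁) = ln(0.103/0.0207) / (90.2 − 15.8)
  = 1.605 / 74.40 = 0.02157 h⁻¹
t½ = ln2 / k = 0.693147 / 0.02157 = 32.13 h

32 h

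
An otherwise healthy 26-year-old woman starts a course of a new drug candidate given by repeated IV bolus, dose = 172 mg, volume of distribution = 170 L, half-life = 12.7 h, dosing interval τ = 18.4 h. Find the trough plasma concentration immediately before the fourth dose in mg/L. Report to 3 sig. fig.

C₀ per dose = Dose / Vd = 172 / 170 = 1.012 mg/L
k = ln2 / t½ = 0.693147 / 12.7 = 0.05458 h⁻¹
Fraction remaining after one interval: r = e^(−kτ) = e^(−0.05458 × 18.4) = 0.3663
Before dose 4, 3 doses have been given (aged 1τ, 2τ, 3τ).
C_trough = C₀ × (r + r² + … + r^3) = C₀ × r(1−r^3)/(1−r)
        = 1.012 × 0.3663 × (1 − 0.04915) / (1 − 0.3663) = 0.5562 mg/L

0.556 mg/L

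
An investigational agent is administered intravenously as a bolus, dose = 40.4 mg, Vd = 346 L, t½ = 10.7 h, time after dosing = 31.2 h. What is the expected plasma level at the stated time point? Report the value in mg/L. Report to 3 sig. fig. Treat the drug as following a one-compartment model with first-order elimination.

0.0155 mg/L

C₀ = Dose / Vd = 40.40 / 346 = 0.1168 mg/L
k = ln2 / t½ = 0.693147 / 10.7 = 0.06478 h⁻¹
C = C₀ · e^(−k·t) = 0.1168 × e^(−0.06478 × 31.2)
  = 0.1168 × 0.1325 = 0.01548 mg/L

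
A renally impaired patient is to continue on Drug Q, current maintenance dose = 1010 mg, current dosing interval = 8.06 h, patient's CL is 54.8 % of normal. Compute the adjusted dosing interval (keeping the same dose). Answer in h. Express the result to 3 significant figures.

To keep the same average steady-state level, dosing rate must scale with clearance.
CL ratio = 54.8 / 100 = 0.5480
New interval (same dose) = 8.06 / 0.5480 = 14.71 h

14.7 h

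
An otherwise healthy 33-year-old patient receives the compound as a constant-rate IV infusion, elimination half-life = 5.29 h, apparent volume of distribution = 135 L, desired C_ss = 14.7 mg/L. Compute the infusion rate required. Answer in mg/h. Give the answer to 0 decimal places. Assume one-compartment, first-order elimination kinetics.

260 mg/h

k = ln2 / t½ = 0.693147 / 5.29 = 0.1310 h⁻¹
CL = k × Vd = 0.1310 × 135 = 17.69 L/h
At steady state, infusion rate R₀ = Css × CL = 14.7 × 17.69 = 260.0 mg/h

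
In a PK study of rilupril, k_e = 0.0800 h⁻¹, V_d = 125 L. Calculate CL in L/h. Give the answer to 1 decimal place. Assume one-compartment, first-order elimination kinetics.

CL = k × Vd = 0.0800 × 125 = 10.00 L/h

10.0 L/h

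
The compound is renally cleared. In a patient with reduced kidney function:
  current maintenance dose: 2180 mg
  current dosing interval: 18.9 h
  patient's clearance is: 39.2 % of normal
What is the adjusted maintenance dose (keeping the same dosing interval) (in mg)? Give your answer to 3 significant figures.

855 mg

To keep the same average steady-state level, dosing rate must scale with clearance.
CL ratio = 39.2 / 100 = 0.3920
New dose (same interval) = 2180 × 0.3920 = 854.6 mg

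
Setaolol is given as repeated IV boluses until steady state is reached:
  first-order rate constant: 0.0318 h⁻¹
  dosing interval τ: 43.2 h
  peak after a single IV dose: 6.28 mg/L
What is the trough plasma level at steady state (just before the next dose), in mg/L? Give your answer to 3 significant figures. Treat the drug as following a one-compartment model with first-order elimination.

e^(−kτ) = e^(−0.03180 × 43.2) = 0.2532
Accumulation ratio R = 1 / (1 − e^(−kτ)) = 1 / (1 − 0.2532) = 1.339
Steady-state trough = C₀ × R × e^(−kτ) = 6.28 × 1.339 × 0.2532 = 2.129 mg/L

2.13 mg/L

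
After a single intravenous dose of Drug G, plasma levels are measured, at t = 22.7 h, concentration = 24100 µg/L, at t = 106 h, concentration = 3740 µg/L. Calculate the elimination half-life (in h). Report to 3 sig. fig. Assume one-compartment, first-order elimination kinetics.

k = ln(C₁/C₂) / (t₂ − t₁) = ln(24100/3740) / (106 − 22.7)
  = 1.863 / 83.30 = 0.02236 h⁻¹
t½ = ln2 / k = 0.693147 / 0.02236 = 31.00 h

31.0 h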